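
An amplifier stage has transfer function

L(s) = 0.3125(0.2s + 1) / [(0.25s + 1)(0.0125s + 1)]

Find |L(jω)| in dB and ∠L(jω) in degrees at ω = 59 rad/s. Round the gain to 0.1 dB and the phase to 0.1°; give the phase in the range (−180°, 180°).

-13.9 dB, -37.4°

At ω = 59 rad/s:
zero (1 + j59·0.2) = 1 + j11.8 → |·| ≈ 11.842, ∠ ≈ 85.16°
pole (1 + j59·0.25) = 1 + j14.75 → |·| ≈ 14.784, ∠ ≈ 86.12°
pole (1 + j59·0.0125) = 1 + j0.7375 → |·| ≈ 1.2425, ∠ ≈ 36.41°
|L| = 0.3125 · 11.842 / (14.784 · 1.2425) ≈ 0.20146
Gain = 20 log₁₀(0.20146) ≈ -13.92 dB
∠L = (85.16°) − (86.12° + 36.41°) = -37.37°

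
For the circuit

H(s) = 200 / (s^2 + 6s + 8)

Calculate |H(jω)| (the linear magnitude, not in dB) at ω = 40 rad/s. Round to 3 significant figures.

Substitute s = j40:
Numerator: 200 = 200 + j0
Denominator: (j40)^2 + 6(j40) + 8 = -1592 + j240
|N| = √(200² + 0²) ≈ 200, ∠N ≈ 0.00°
|D| = √(1592² + 240²) ≈ 1610, ∠D ≈ 171.43°
|H| = 200 / 1610 ≈ 0.12422

0.124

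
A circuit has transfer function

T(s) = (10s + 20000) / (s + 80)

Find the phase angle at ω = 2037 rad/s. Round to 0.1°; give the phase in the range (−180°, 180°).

-42.2°

Substitute s = j2037:
Numerator: 10(j2037) + 20000 = 20000 + j20370
Denominator: (j2037) + 80 = 80 + j2037
|N| = √(20000² + 20370²) ≈ 28547, ∠N ≈ 45.53°
|D| = √(80² + 2037²) ≈ 2038.6, ∠D ≈ 87.75°
∠T = 45.53° − 87.75° = -42.22°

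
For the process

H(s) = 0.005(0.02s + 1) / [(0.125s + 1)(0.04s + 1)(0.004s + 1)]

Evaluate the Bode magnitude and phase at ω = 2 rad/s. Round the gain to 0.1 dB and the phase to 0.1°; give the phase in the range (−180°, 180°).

-46.3 dB, -16.8°

At ω = 2 rad/s:
zero (1 + j2·0.02) = 1 + j0.04 → |·| ≈ 1.0008, ∠ ≈ 2.29°
pole (1 + j2·0.125) = 1 + j0.25 → |·| ≈ 1.0308, ∠ ≈ 14.04°
pole (1 + j2·0.04) = 1 + j0.08 → |·| ≈ 1.0032, ∠ ≈ 4.57°
pole (1 + j2·0.004) = 1 + j0.008 → |·| ≈ 1, ∠ ≈ 0.46°
|H| = 0.005 · 1.0008 / (1.0308 · 1.0032 · 1) ≈ 0.004839
Gain = 20 log₁₀(0.004839) ≈ -46.30 dB
∠H = (2.29°) − (14.04° + 4.57° + 0.46°) = -16.78°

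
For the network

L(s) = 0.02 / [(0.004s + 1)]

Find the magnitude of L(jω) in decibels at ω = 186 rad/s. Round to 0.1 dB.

-35.9 dB

At ω = 186 rad/s:
pole (1 + j186·0.004) = 1 + j0.744 → |·| ≈ 1.2464, ∠ ≈ 36.65°
|L| = 0.02 · 1 / (1.2464) ≈ 0.016046
Gain = 20 log₁₀(0.016046) ≈ -35.89 dB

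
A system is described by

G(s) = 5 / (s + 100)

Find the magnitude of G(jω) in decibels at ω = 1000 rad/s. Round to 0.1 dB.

Substitute s = j1000:
Numerator: 5 = 5 + j0
Denominator: (j1000) + 100 = 100 + j1000
|N| = √(5² + 0²) ≈ 5, ∠N ≈ 0.00°
|D| = √(100² + 1000²) ≈ 1005, ∠D ≈ 84.29°
|G| = 5 / 1005 ≈ 0.0049751
Gain = 20 log₁₀(0.0049751) ≈ -46.06 dB

-46.1 dB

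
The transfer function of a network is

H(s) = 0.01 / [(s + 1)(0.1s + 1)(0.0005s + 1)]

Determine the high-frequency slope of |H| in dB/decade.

Each pole contributes −20 dB/decade at high frequency; each zero contributes +20 dB/decade.
Net: 0 zero(s) − 3 pole(s) → -60 dB/decade.

-60 dB/decade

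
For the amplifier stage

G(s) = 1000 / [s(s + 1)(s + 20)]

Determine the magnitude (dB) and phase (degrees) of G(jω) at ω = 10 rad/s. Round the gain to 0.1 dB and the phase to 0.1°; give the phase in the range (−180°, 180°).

At s = jω = j10:
pole (s+1): 1 + j10 → |·| = √(1²+10²) = √101 ≈ 10.05, ∠ = arctan(10/1) ≈ 84.29°
pole (s+20): 20 + j10 → |·| = √(20²+10²) = √500 ≈ 22.361, ∠ = arctan(10/20) ≈ 26.57°
pole at origin: |s| = 10, ∠ = 90.00° (in denominator)
|G| = 1000 / 2247.3 ≈ 0.44498
Gain = 20 log₁₀(0.44498) ≈ -7.03 dB
∠G = 0.00° − 200.86° = -200.86° ≡ 159.14° (principal value)

-7.0 dB, 159.1°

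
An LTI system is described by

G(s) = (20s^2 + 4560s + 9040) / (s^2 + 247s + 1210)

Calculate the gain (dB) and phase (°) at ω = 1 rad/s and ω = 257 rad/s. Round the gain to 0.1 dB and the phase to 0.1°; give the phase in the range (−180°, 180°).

Substitute s = j1:
Numerator: 20(j1)^2 + 4560(j1) + 9040 = 9020 + j4560
Denominator: (j1)^2 + 247(j1) + 1210 = 1209 + j247
|N| = √(9020² + 4560²) ≈ 10107, ∠N ≈ 26.82°
|D| = √(1209² + 247²) ≈ 1234, ∠D ≈ 11.55°
|G| = 10107 / 1234 ≈ 8.1904
Gain = 20 log₁₀(8.1904) ≈ 18.27 dB
∠G = 26.82° − 11.55° = 15.27°

Substitute s = j257:
Numerator: 20(j257)^2 + 4560(j257) + 9040 = -1311940 + j1171920
Denominator: (j257)^2 + 247(j257) + 1210 = -64839 + j63479
|N| = √(1311940² + 1171920²) ≈ 1.7591e+06, ∠N ≈ 138.23°
|D| = √(64839² + 63479²) ≈ 90740, ∠D ≈ 135.61°
|G| = 1.7591e+06 / 90740 ≈ 19.386
Gain = 20 log₁₀(19.386) ≈ 25.75 dB
∠G = 138.23° − 135.61° = 2.62°

ω = 1: 18.3 dB, 15.3°; ω = 257: 25.8 dB, 2.6°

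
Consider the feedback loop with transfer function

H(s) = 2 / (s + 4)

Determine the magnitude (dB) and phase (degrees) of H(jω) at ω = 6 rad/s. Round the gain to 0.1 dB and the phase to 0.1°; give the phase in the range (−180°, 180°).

At s = jω = j6:
pole (s+4): 4 + j6 → |·| = √(4²+6²) = √52 ≈ 7.2111, ∠ = arctan(6/4) ≈ 56.31°
|H| = 2 / 7.2111 ≈ 0.27735
Gain = 20 log₁₀(0.27735) ≈ -11.14 dB
∠H = 0.00° − 56.31° = -56.31°

-11.1 dB, -56.3°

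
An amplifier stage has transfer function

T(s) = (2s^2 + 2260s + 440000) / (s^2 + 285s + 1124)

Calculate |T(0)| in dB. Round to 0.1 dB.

T(0) = 440000 / 1124 ≈ 391.46
20 log₁₀(391.46) ≈ 51.85 dB

51.9 dB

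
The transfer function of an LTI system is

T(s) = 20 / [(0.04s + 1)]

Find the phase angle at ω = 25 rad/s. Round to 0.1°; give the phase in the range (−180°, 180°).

-45.0°

At ω = 25 rad/s:
pole (1 + j25·0.04) = 1 + j1 → |·| ≈ 1.4142, ∠ ≈ 45.00°
∠T = (0°) − (45.00°) = -45.00°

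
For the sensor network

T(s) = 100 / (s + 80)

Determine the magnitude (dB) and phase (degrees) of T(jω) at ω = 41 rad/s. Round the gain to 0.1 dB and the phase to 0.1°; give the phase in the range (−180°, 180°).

Substitute s = j41:
Numerator: 100 = 100 + j0
Denominator: (j41) + 80 = 80 + j41
|N| = √(100² + 0²) ≈ 100, ∠N ≈ 0.00°
|D| = √(80² + 41²) ≈ 89.894, ∠D ≈ 27.14°
|T| = 100 / 89.894 ≈ 1.1124
Gain = 20 log₁₀(1.1124) ≈ 0.93 dB
∠T = 0.00° − 27.14° = -27.14°

0.9 dB, -27.1°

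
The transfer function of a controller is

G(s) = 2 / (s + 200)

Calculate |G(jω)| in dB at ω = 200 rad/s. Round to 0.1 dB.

-43.0 dB

Substitute s = j200:
Numerator: 2 = 2 + j0
Denominator: (j200) + 200 = 200 + j200
|N| = √(2² + 0²) ≈ 2, ∠N ≈ 0.00°
|D| = √(200² + 200²) ≈ 282.84, ∠D ≈ 45.00°
|G| = 2 / 282.84 ≈ 0.0070711
Gain = 20 log₁₀(0.0070711) ≈ -43.01 dB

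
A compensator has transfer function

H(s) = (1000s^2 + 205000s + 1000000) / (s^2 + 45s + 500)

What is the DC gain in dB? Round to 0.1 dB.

66.0 dB

H(0) = 1000000 / 500 = 2000
20 log₁₀(2000) ≈ 66.02 dB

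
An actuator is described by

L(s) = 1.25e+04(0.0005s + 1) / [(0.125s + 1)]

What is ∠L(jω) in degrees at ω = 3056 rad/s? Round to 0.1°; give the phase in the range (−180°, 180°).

At ω = 3056 rad/s:
zero (1 + j3056·0.0005) = 1 + j1.528 → |·| ≈ 1.8261, ∠ ≈ 56.80°
pole (1 + j3056·0.125) = 1 + j382 → |·| ≈ 382, ∠ ≈ 89.85°
∠L = (56.80°) − (89.85°) = -33.05°

-33.1°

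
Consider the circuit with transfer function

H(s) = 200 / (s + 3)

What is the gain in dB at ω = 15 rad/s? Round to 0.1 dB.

22.3 dB

Substitute s = j15:
Numerator: 200 = 200 + j0
Denominator: (j15) + 3 = 3 + j15
|N| = √(200² + 0²) ≈ 200, ∠N ≈ 0.00°
|D| = √(3² + 15²) ≈ 15.297, ∠D ≈ 78.69°
|H| = 200 / 15.297 ≈ 13.074
Gain = 20 log₁₀(13.074) ≈ 22.33 dB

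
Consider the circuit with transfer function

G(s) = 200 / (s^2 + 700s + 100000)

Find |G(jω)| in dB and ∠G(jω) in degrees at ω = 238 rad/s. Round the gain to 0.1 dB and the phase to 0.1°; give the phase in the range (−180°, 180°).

Substitute s = j238:
Numerator: 200 = 200 + j0
Denominator: (j238)^2 + 700(j238) + 100000 = 43356 + j166600
|N| = √(200² + 0²) ≈ 200, ∠N ≈ 0.00°
|D| = √(43356² + 166600²) ≈ 1.7215e+05, ∠D ≈ 75.41°
|G| = 200 / 1.7215e+05 ≈ 0.0011618
Gain = 20 log₁₀(0.0011618) ≈ -58.70 dB
∠G = 0.00° − 75.41° = -75.41°

-58.7 dB, -75.4°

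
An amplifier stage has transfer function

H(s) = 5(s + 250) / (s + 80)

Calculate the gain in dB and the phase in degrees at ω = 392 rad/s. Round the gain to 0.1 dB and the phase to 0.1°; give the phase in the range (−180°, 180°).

At s = jω = j392:
zero (s+250): 250 + j392 → |·| = √(250²+392²) = √216164 ≈ 464.93, ∠ = arctan(392/250) ≈ 57.47°
pole (s+80): 80 + j392 → |·| = √(80²+392²) = √160064 ≈ 400.08, ∠ = arctan(392/80) ≈ 78.47°
|H| = 5 · 464.93 / 400.08 ≈ 5.8105
Gain = 20 log₁₀(5.8105) ≈ 15.28 dB
∠H = 57.47° − 78.47° = -21.00°

15.3 dB, -21.0°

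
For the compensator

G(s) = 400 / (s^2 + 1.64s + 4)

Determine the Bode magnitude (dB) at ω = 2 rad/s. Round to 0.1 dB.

At s = jω = j2:
quadratic: (j2)² + 1.64·j2 + 4 = 0 + j3.28 → |·| ≈ 3.28, ∠ ≈ 90.00°
|G| = 400 / 3.28 ≈ 121.95
Gain = 20 log₁₀(121.95) ≈ 41.72 dB

41.7 dB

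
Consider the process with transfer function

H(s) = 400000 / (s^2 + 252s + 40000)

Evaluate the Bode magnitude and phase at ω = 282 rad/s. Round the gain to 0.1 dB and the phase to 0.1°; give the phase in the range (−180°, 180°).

At s = jω = j282:
quadratic: (j282)² + 252·j282 + 40000 = -39524 + j71064 → |·| ≈ 81316, ∠ ≈ 119.08°
|H| = 400000 / 81316 ≈ 4.9191
Gain = 20 log₁₀(4.9191) ≈ 13.84 dB
∠H = 0.00° − 119.08° = -119.08°

13.8 dB, -119.1°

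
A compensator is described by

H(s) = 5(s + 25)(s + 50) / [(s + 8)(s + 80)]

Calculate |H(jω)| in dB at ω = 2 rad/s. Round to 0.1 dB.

At s = jω = j2:
zero (s+25): 25 + j2 → |·| = √(25²+2²) = √629 ≈ 25.08, ∠ = arctan(2/25) ≈ 4.57°
zero (s+50): 50 + j2 → |·| = √(50²+2²) = √2504 ≈ 50.04, ∠ = arctan(2/50) ≈ 2.29°
pole (s+8): 8 + j2 → |·| = √(8²+2²) = √68 ≈ 8.2462, ∠ = arctan(2/8) ≈ 14.04°
pole (s+80): 80 + j2 → |·| = √(80²+2²) = √6404 ≈ 80.025, ∠ = arctan(2/80) ≈ 1.43°
|H| = 5 · 1255 / 659.9 ≈ 9.509
Gain = 20 log₁₀(9.509) ≈ 19.56 dB

19.6 dB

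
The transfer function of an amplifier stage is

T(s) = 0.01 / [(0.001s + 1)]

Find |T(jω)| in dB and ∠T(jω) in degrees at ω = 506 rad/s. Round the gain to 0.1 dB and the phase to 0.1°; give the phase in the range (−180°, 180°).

-41.0 dB, -26.8°

At ω = 506 rad/s:
pole (1 + j506·0.001) = 1 + j0.506 → |·| ≈ 1.1207, ∠ ≈ 26.84°
|T| = 0.01 · 1 / (1.1207) ≈ 0.008923
Gain = 20 log₁₀(0.008923) ≈ -40.99 dB
∠T = (0°) − (26.84°) = -26.84°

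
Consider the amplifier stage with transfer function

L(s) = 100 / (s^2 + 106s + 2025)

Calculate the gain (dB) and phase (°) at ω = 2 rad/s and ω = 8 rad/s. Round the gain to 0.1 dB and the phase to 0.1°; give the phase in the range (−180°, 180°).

Substitute s = j2:
Numerator: 100 = 100 + j0
Denominator: (j2)^2 + 106(j2) + 2025 = 2021 + j212
|N| = √(100² + 0²) ≈ 100, ∠N ≈ 0.00°
|D| = √(2021² + 212²) ≈ 2032.1, ∠D ≈ 5.99°
|L| = 100 / 2032.1 ≈ 0.04921
Gain = 20 log₁₀(0.04921) ≈ -26.16 dB
∠L = 0.00° − 5.99° = -5.99°

Substitute s = j8:
Numerator: 100 = 100 + j0
Denominator: (j8)^2 + 106(j8) + 2025 = 1961 + j848
|N| = √(100² + 0²) ≈ 100, ∠N ≈ 0.00°
|D| = √(1961² + 848²) ≈ 2136.5, ∠D ≈ 23.39°
|L| = 100 / 2136.5 ≈ 0.046806
Gain = 20 log₁₀(0.046806) ≈ -26.59 dB
∠L = 0.00° − 23.39° = -23.39°

ω = 2: -26.2 dB, -6.0°; ω = 8: -26.6 dB, -23.4°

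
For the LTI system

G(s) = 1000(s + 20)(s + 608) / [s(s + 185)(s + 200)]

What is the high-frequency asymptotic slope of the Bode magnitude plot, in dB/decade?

Each pole contributes −20 dB/decade at high frequency; each zero contributes +20 dB/decade.
Net: 2 zero(s) − 3 pole(s) → -20 dB/decade.

-20 dB/decade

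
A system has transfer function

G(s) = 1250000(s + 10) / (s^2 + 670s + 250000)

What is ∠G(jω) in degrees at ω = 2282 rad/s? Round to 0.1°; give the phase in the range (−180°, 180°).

-73.1°

At s = jω = j2282:
zero (s+10): 10 + j2282 → |·| = √(10²+2282²) = √5207624 ≈ 2282, ∠ = arctan(2282/10) ≈ 89.75°
quadratic: (j2282)² + 670·j2282 + 250000 = -4957524 + j1528940 → |·| ≈ 5.1879e+06, ∠ ≈ 162.86°
∠G = 89.75° − 162.86° = -73.11°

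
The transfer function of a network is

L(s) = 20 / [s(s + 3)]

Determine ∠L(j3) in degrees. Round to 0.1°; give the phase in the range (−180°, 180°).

At s = jω = j3:
pole (s+3): 3 + j3 → |·| = √(3²+3²) = √18 ≈ 4.2426, ∠ = arctan(3/3) ≈ 45.00°
pole at origin: |s| = 3, ∠ = 90.00° (in denominator)
∠L = 0.00° − 135.00° = -135.00°

-135.0°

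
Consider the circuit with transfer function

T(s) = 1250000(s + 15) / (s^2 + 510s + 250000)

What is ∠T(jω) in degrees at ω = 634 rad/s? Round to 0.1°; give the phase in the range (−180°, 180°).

-26.5°

At s = jω = j634:
zero (s+15): 15 + j634 → |·| = √(15²+634²) = √402181 ≈ 634.18, ∠ = arctan(634/15) ≈ 88.64°
quadratic: (j634)² + 510·j634 + 250000 = -151956 + j323340 → |·| ≈ 3.5727e+05, ∠ ≈ 115.17°
∠T = 88.64° − 115.17° = -26.53°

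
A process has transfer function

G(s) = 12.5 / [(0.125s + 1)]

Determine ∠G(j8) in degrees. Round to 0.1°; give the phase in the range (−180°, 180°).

At ω = 8 rad/s:
pole (1 + j8·0.125) = 1 + j1 → |·| ≈ 1.4142, ∠ ≈ 45.00°
∠G = (0°) − (45.00°) = -45.00°

-45.0°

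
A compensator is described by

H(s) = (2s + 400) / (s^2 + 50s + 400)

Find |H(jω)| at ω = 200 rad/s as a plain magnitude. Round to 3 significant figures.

Substitute s = j200:
Numerator: 2(j200) + 400 = 400 + j400
Denominator: (j200)^2 + 50(j200) + 400 = -39600 + j10000
|N| = √(400² + 400²) ≈ 565.69, ∠N ≈ 45.00°
|D| = √(39600² + 10000²) ≈ 40843, ∠D ≈ 165.83°
|H| = 565.69 / 40843 ≈ 0.01385

0.0139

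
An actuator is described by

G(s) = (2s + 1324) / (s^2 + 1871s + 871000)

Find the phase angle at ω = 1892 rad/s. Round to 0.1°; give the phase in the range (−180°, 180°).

Substitute s = j1892:
Numerator: 2(j1892) + 1324 = 1324 + j3784
Denominator: (j1892)^2 + 1871(j1892) + 871000 = -2708664 + j3539932
|N| = √(1324² + 3784²) ≈ 4008.9, ∠N ≈ 70.72°
|D| = √(2708664² + 3539932²) ≈ 4.4574e+06, ∠D ≈ 127.42°
∠G = 70.72° − 127.42° = -56.70°

-56.7°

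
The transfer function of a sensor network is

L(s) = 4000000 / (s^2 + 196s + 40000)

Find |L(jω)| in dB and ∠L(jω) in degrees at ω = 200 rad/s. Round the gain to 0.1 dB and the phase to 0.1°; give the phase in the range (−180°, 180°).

At s = jω = j200:
quadratic: (j200)² + 196·j200 + 40000 = 0 + j39200 → |·| ≈ 39200, ∠ ≈ 90.00°
|L| = 4000000 / 39200 ≈ 102.04
Gain = 20 log₁₀(102.04) ≈ 40.18 dB
∠L = 0.00° − 90.00° = -90.00°

40.2 dB, -90.0°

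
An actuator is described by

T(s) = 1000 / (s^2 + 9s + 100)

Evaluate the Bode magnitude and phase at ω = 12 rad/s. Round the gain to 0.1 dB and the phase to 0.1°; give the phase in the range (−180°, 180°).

At s = jω = j12:
quadratic: (j12)² + 9·j12 + 100 = -44 + j108 → |·| ≈ 116.62, ∠ ≈ 112.17°
|T| = 1000 / 116.62 ≈ 8.5749
Gain = 20 log₁₀(8.5749) ≈ 18.66 dB
∠T = 0.00° − 112.17° = -112.17°

18.7 dB, -112.2°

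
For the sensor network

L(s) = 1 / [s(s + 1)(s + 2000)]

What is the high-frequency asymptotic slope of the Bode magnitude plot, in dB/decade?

Each pole contributes −20 dB/decade at high frequency; each zero contributes +20 dB/decade.
Net: 0 zero(s) − 3 pole(s) → -60 dB/decade.

-60 dB/decade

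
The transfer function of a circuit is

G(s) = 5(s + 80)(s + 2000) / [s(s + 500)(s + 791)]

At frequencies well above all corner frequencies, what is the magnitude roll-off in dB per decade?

-20 dB/decade

Each pole contributes −20 dB/decade at high frequency; each zero contributes +20 dB/decade.
Net: 2 zero(s) − 3 pole(s) → -20 dB/decade.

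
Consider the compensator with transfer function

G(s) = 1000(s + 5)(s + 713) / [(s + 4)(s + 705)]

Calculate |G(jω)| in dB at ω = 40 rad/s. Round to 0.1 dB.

At s = jω = j40:
zero (s+5): 5 + j40 → |·| = √(5²+40²) = √1625 ≈ 40.311, ∠ = arctan(40/5) ≈ 82.87°
zero (s+713): 713 + j40 → |·| = √(713²+40²) = √509969 ≈ 714.12, ∠ = arctan(40/713) ≈ 3.21°
pole (s+4): 4 + j40 → |·| = √(4²+40²) = √1616 ≈ 40.2, ∠ = arctan(40/4) ≈ 84.29°
pole (s+705): 705 + j40 → |·| = √(705²+40²) = √498625 ≈ 706.13, ∠ = arctan(40/705) ≈ 3.25°
|G| = 1000 · 28787 / 28386 ≈ 1014.1
Gain = 20 log₁₀(1014.1) ≈ 60.12 dB

60.1 dB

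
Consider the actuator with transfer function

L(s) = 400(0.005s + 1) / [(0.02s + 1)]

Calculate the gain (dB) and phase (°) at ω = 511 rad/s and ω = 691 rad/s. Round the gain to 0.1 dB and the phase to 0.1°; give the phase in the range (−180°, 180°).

ω = 511: 40.6 dB, -15.8°; ω = 691: 40.3 dB, -12.0°

At ω = 511 rad/s:
zero (1 + j511·0.005) = 1 + j2.555 → |·| ≈ 2.7437, ∠ ≈ 68.63°
pole (1 + j511·0.02) = 1 + j10.22 → |·| ≈ 10.269, ∠ ≈ 84.41°
|L| = 400 · 2.7437 / (10.269) ≈ 106.87
Gain = 20 log₁₀(106.87) ≈ 40.58 dB
∠L = (68.63°) − (84.41°) = -15.78°

At ω = 691 rad/s:
zero (1 + j691·0.005) = 1 + j3.455 → |·| ≈ 3.5968, ∠ ≈ 73.86°
pole (1 + j691·0.02) = 1 + j13.82 → |·| ≈ 13.856, ∠ ≈ 85.86°
|L| = 400 · 3.5968 / (13.856) ≈ 103.83
Gain = 20 log₁₀(103.83) ≈ 40.33 dB
∠L = (73.86°) − (85.86°) = -12.00°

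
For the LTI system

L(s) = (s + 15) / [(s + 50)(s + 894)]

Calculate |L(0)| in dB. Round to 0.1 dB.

L(0) = 1·15 / (50·894) ≈ 0.00033557
20 log₁₀(0.00033557) ≈ -69.48 dB

-69.5 dB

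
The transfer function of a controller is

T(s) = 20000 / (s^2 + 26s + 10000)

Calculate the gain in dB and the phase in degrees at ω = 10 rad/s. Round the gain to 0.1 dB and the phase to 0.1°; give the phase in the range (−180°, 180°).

At s = jω = j10:
quadratic: (j10)² + 26·j10 + 10000 = 9900 + j260 → |·| ≈ 9903.4, ∠ ≈ 1.50°
|T| = 20000 / 9903.4 ≈ 2.0195
Gain = 20 log₁₀(2.0195) ≈ 6.10 dB
∠T = 0.00° − 1.50° = -1.50°

6.1 dB, -1.5°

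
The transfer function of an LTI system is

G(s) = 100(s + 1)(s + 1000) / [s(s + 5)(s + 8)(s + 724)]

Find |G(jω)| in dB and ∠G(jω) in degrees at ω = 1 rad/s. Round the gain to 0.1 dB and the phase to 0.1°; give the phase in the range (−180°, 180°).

13.5 dB, -63.5°

At s = jω = j1:
zero (s+1): 1 + j1 → |·| = √(1²+1²) = √2 ≈ 1.4142, ∠ = arctan(1/1) ≈ 45.00°
zero (s+1000): 1000 + j1 → |·| = √(1000²+1²) = √1000001 ≈ 1000, ∠ = arctan(1/1000) ≈ 0.06°
pole (s+5): 5 + j1 → |·| = √(5²+1²) = √26 ≈ 5.099, ∠ = arctan(1/5) ≈ 11.31°
pole (s+8): 8 + j1 → |·| = √(8²+1²) = √65 ≈ 8.0623, ∠ = arctan(1/8) ≈ 7.13°
pole (s+724): 724 + j1 → |·| = √(724²+1²) = √524177 ≈ 724, ∠ = arctan(1/724) ≈ 0.08°
pole at origin: |s| = 1, ∠ = 90.00° (in denominator)
|G| = 100 · 1414.2 / 29763 ≈ 4.7515
Gain = 20 log₁₀(4.7515) ≈ 13.54 dB
∠G = 45.06° − 108.52° = -63.46°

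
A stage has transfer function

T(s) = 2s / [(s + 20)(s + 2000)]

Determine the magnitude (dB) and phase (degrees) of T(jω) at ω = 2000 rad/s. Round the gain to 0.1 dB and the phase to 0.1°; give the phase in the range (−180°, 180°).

-63.0 dB, -44.4°

At s = jω = j2000:
zero at origin: s = j2000 → |·| = 2000, ∠ = 90.00°
pole (s+20): 20 + j2000 → |·| = √(20²+2000²) = √4000400 ≈ 2000.1, ∠ = arctan(2000/20) ≈ 89.43°
pole (s+2000): 2000 + j2000 → |·| = √(2000²+2000²) = √8000000 ≈ 2828.4, ∠ = arctan(2000/2000) ≈ 45.00°
|T| = 2 · 2000 / 5.6571e+06 ≈ 0.00070708
Gain = 20 log₁₀(0.00070708) ≈ -63.01 dB
∠T = 90.00° − 134.43° = -44.43°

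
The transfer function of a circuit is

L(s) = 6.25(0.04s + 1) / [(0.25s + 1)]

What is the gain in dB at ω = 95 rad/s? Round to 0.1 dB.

At ω = 95 rad/s:
zero (1 + j95·0.04) = 1 + j3.8 → |·| ≈ 3.9294, ∠ ≈ 75.26°
pole (1 + j95·0.25) = 1 + j23.75 → |·| ≈ 23.771, ∠ ≈ 87.59°
|L| = 6.25 · 3.9294 / (23.771) ≈ 1.0331
Gain = 20 log₁₀(1.0331) ≈ 0.28 dB

0.3 dB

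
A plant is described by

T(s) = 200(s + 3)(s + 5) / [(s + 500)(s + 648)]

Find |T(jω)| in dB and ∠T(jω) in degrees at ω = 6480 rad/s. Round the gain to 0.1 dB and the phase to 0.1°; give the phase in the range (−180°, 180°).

At s = jω = j6480:
zero (s+3): 3 + j6480 → |·| = √(3²+6480²) = √41990409 ≈ 6480, ∠ = arctan(6480/3) ≈ 89.97°
zero (s+5): 5 + j6480 → |·| = √(5²+6480²) = √41990425 ≈ 6480, ∠ = arctan(6480/5) ≈ 89.96°
pole (s+500): 500 + j6480 → |·| = √(500²+6480²) = √42240400 ≈ 6499.3, ∠ = arctan(6480/500) ≈ 85.59°
pole (s+648): 648 + j6480 → |·| = √(648²+6480²) = √42410304 ≈ 6512.3, ∠ = arctan(6480/648) ≈ 84.29°
|T| = 200 · 4.199e+07 / 4.2325e+07 ≈ 198.42
Gain = 20 log₁₀(198.42) ≈ 45.95 dB
∠T = 179.93° − 169.88° = 10.05°

46.0 dB, 10.1°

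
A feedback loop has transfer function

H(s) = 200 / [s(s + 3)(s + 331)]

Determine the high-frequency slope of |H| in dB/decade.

-60 dB/decade

Each pole contributes −20 dB/decade at high frequency; each zero contributes +20 dB/decade.
Net: 0 zero(s) − 3 pole(s) → -60 dB/decade.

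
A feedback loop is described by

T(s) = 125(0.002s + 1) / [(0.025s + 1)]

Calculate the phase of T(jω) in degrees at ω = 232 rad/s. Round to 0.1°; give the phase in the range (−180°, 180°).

-55.3°

At ω = 232 rad/s:
zero (1 + j232·0.002) = 1 + j0.464 → |·| ≈ 1.1024, ∠ ≈ 24.89°
pole (1 + j232·0.025) = 1 + j5.8 → |·| ≈ 5.8856, ∠ ≈ 80.22°
∠T = (24.89°) − (80.22°) = -55.33°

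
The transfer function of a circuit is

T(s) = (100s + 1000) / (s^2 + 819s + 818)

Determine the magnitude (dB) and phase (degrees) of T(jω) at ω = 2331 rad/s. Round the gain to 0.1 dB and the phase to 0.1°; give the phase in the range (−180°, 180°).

Substitute s = j2331:
Numerator: 100(j2331) + 1000 = 1000 + j233100
Denominator: (j2331)^2 + 819(j2331) + 818 = -5432743 + j1909089
|N| = √(1000² + 233100²) ≈ 2.331e+05, ∠N ≈ 89.75°
|D| = √(5432743² + 1909089²) ≈ 5.7584e+06, ∠D ≈ 160.64°
|T| = 2.331e+05 / 5.7584e+06 ≈ 0.04048
Gain = 20 log₁₀(0.04048) ≈ -27.86 dB
∠T = 89.75° − 160.64° = -70.89°

-27.9 dB, -70.9°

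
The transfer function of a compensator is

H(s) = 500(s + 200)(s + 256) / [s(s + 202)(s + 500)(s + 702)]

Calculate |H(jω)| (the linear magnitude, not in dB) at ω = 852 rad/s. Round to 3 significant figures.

At s = jω = j852:
zero (s+200): 200 + j852 → |·| = √(200²+852²) = √765904 ≈ 875.16, ∠ = arctan(852/200) ≈ 76.79°
zero (s+256): 256 + j852 → |·| = √(256²+852²) = √791440 ≈ 889.63, ∠ = arctan(852/256) ≈ 73.28°
pole (s+202): 202 + j852 → |·| = √(202²+852²) = √766708 ≈ 875.62, ∠ = arctan(852/202) ≈ 76.66°
pole (s+500): 500 + j852 → |·| = √(500²+852²) = √975904 ≈ 987.88, ∠ = arctan(852/500) ≈ 59.59°
pole (s+702): 702 + j852 → |·| = √(702²+852²) = √1218708 ≈ 1104, ∠ = arctan(852/702) ≈ 50.51°
pole at origin: |s| = 852, ∠ = 90.00° (in denominator)
|H| = 500 · 7.7857e+05 / 8.1363e+11 ≈ 0.00047845

0.000478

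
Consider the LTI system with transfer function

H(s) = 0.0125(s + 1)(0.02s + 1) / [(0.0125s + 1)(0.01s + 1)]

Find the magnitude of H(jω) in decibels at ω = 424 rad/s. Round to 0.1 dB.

5.7 dB

At ω = 424 rad/s:
zero (1 + j424·1) = 1 + j424 → |·| ≈ 424, ∠ ≈ 89.86°
zero (1 + j424·0.02) = 1 + j8.48 → |·| ≈ 8.5388, ∠ ≈ 83.27°
pole (1 + j424·0.0125) = 1 + j5.3 → |·| ≈ 5.3935, ∠ ≈ 79.32°
pole (1 + j424·0.01) = 1 + j4.24 → |·| ≈ 4.3563, ∠ ≈ 76.73°
|H| = 0.0125 · 424 · 8.5388 / (5.3935 · 4.3563) ≈ 1.9261
Gain = 20 log₁₀(1.9261) ≈ 5.69 dB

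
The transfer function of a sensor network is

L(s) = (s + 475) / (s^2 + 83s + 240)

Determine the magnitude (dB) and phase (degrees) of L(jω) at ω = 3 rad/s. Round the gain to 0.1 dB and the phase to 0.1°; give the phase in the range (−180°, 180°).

Substitute s = j3:
Numerator: (j3) + 475 = 475 + j3
Denominator: (j3)^2 + 83(j3) + 240 = 231 + j249
|N| = √(475² + 3²) ≈ 475.01, ∠N ≈ 0.36°
|D| = √(231² + 249²) ≈ 339.65, ∠D ≈ 47.15°
|L| = 475.01 / 339.65 ≈ 1.3985
Gain = 20 log₁₀(1.3985) ≈ 2.91 dB
∠L = 0.36° − 47.15° = -46.79°

2.9 dB, -46.8°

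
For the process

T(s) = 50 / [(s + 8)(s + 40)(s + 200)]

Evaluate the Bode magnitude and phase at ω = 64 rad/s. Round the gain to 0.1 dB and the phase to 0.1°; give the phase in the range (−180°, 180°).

At s = jω = j64:
pole (s+8): 8 + j64 → |·| = √(8²+64²) = √4160 ≈ 64.498, ∠ = arctan(64/8) ≈ 82.87°
pole (s+40): 40 + j64 → |·| = √(40²+64²) = √5696 ≈ 75.472, ∠ = arctan(64/40) ≈ 57.99°
pole (s+200): 200 + j64 → |·| = √(200²+64²) = √44096 ≈ 209.99, ∠ = arctan(64/200) ≈ 17.74°
|T| = 50 / 1.0222e+06 ≈ 4.8914e-05
Gain = 20 log₁₀(4.8914e-05) ≈ -86.21 dB
∠T = 0.00° − 158.60° = -158.60°

-86.2 dB, -158.6°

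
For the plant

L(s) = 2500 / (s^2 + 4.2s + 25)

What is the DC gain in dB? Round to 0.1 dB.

40.0 dB

L(0) = 2500 / 25 = 100
20 log₁₀(100) ≈ 40.00 dB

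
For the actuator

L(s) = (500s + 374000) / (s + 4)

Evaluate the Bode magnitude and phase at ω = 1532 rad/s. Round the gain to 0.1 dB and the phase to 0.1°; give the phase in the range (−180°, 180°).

Substitute s = j1532:
Numerator: 500(j1532) + 374000 = 374000 + j766000
Denominator: (j1532) + 4 = 4 + j1532
|N| = √(374000² + 766000²) ≈ 8.5243e+05, ∠N ≈ 63.98°
|D| = √(4² + 1532²) ≈ 1532, ∠D ≈ 89.85°
|L| = 8.5243e+05 / 1532 ≈ 556.42
Gain = 20 log₁₀(556.42) ≈ 54.91 dB
∠L = 63.98° − 89.85° = -25.87°

54.9 dB, -25.9°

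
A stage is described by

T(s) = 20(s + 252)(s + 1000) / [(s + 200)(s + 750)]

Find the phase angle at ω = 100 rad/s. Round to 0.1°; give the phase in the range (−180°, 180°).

-6.8°

At s = jω = j100:
zero (s+252): 252 + j100 → |·| = √(252²+100²) = √73504 ≈ 271.12, ∠ = arctan(100/252) ≈ 21.64°
zero (s+1000): 1000 + j100 → |·| = √(1000²+100²) = √1010000 ≈ 1005, ∠ = arctan(100/1000) ≈ 5.71°
pole (s+200): 200 + j100 → |·| = √(200²+100²) = √50000 ≈ 223.61, ∠ = arctan(100/200) ≈ 26.57°
pole (s+750): 750 + j100 → |·| = √(750²+100²) = √572500 ≈ 756.64, ∠ = arctan(100/750) ≈ 7.59°
∠T = 27.35° − 34.16° = -6.81°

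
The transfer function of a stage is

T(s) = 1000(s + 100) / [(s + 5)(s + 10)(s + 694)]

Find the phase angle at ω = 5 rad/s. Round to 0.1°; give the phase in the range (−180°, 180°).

At s = jω = j5:
zero (s+100): 100 + j5 → |·| = √(100²+5²) = √10025 ≈ 100.12, ∠ = arctan(5/100) ≈ 2.86°
pole (s+5): 5 + j5 → |·| = √(5²+5²) = √50 ≈ 7.0711, ∠ = arctan(5/5) ≈ 45.00°
pole (s+10): 10 + j5 → |·| = √(10²+5²) = √125 ≈ 11.18, ∠ = arctan(5/10) ≈ 26.57°
pole (s+694): 694 + j5 → |·| = √(694²+5²) = √481661 ≈ 694.02, ∠ = arctan(5/694) ≈ 0.41°
∠T = 2.86° − 71.98° = -69.12°

-69.1°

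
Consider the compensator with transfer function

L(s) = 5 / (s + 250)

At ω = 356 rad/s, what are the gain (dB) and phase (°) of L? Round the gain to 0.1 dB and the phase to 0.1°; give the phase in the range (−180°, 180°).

-38.8 dB, -54.9°

Substitute s = j356:
Numerator: 5 = 5 + j0
Denominator: (j356) + 250 = 250 + j356
|N| = √(5² + 0²) ≈ 5, ∠N ≈ 0.00°
|D| = √(250² + 356²) ≈ 435.01, ∠D ≈ 54.92°
|L| = 5 / 435.01 ≈ 0.011494
Gain = 20 log₁₀(0.011494) ≈ -38.79 dB
∠L = 0.00° − 54.92° = -54.92°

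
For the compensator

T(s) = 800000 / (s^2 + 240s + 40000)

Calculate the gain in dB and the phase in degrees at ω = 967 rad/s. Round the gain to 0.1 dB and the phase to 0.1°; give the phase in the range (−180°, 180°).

-1.3 dB, -165.5°

At s = jω = j967:
quadratic: (j967)² + 240·j967 + 40000 = -895089 + j232080 → |·| ≈ 9.2469e+05, ∠ ≈ 165.46°
|T| = 800000 / 9.2469e+05 ≈ 0.86515
Gain = 20 log₁₀(0.86515) ≈ -1.26 dB
∠T = 0.00° − 165.46° = -165.46°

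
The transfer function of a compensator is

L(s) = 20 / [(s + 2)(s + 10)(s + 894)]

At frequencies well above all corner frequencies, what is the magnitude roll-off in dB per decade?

-60 dB/decade

Each pole contributes −20 dB/decade at high frequency; each zero contributes +20 dB/decade.
Net: 0 zero(s) − 3 pole(s) → -60 dB/decade.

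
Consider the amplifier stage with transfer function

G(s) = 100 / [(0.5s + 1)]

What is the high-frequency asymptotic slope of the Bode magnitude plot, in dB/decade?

-20 dB/decade

Each pole contributes −20 dB/decade at high frequency; each zero contributes +20 dB/decade.
Net: 0 zero(s) − 1 pole(s) → -20 dB/decade.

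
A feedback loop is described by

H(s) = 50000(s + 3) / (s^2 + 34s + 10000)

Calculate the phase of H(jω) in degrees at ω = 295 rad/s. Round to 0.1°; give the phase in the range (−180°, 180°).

-83.2°

At s = jω = j295:
zero (s+3): 3 + j295 → |·| = √(3²+295²) = √87034 ≈ 295.02, ∠ = arctan(295/3) ≈ 89.42°
quadratic: (j295)² + 34·j295 + 10000 = -77025 + j10030 → |·| ≈ 77675, ∠ ≈ 172.58°
∠H = 89.42° − 172.58° = -83.16°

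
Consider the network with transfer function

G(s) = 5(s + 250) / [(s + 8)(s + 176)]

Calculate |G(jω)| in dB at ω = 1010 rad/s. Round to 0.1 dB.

-46.0 dB

At s = jω = j1010:
zero (s+250): 250 + j1010 → |·| = √(250²+1010²) = √1082600 ≈ 1040.5, ∠ = arctan(1010/250) ≈ 76.10°
pole (s+8): 8 + j1010 → |·| = √(8²+1010²) = √1020164 ≈ 1010, ∠ = arctan(1010/8) ≈ 89.55°
pole (s+176): 176 + j1010 → |·| = √(176²+1010²) = √1051076 ≈ 1025.2, ∠ = arctan(1010/176) ≈ 80.12°
|G| = 5 · 1040.5 / 1.0355e+06 ≈ 0.0050241
Gain = 20 log₁₀(0.0050241) ≈ -45.98 dB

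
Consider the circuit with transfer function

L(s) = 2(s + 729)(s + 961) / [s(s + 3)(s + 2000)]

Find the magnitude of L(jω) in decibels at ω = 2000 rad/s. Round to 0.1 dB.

-61.6 dB

At s = jω = j2000:
zero (s+729): 729 + j2000 → |·| = √(729²+2000²) = √4531441 ≈ 2128.7, ∠ = arctan(2000/729) ≈ 69.97°
zero (s+961): 961 + j2000 → |·| = √(961²+2000²) = √4923521 ≈ 2218.9, ∠ = arctan(2000/961) ≈ 64.34°
pole (s+3): 3 + j2000 → |·| = √(3²+2000²) = √4000009 ≈ 2000, ∠ = arctan(2000/3) ≈ 89.91°
pole (s+2000): 2000 + j2000 → |·| = √(2000²+2000²) = √8000000 ≈ 2828.4, ∠ = arctan(2000/2000) ≈ 45.00°
pole at origin: |s| = 2000, ∠ = 90.00° (in denominator)
|L| = 2 · 4.7234e+06 / 1.1314e+10 ≈ 0.00083497
Gain = 20 log₁₀(0.00083497) ≈ -61.57 dB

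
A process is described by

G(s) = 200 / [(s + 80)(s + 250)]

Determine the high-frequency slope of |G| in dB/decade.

Each pole contributes −20 dB/decade at high frequency; each zero contributes +20 dB/decade.
Net: 0 zero(s) − 2 pole(s) → -40 dB/decade.

-40 dB/decade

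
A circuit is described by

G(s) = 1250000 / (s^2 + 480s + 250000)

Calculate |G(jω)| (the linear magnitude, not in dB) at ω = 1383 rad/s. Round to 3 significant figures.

At s = jω = j1383:
quadratic: (j1383)² + 480·j1383 + 250000 = -1662689 + j663840 → |·| ≈ 1.7903e+06, ∠ ≈ 158.24°
|G| = 1250000 / 1.7903e+06 ≈ 0.69821

0.698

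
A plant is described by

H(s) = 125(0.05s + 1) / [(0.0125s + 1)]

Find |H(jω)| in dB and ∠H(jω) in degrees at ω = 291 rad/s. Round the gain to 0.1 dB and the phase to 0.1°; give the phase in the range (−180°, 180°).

At ω = 291 rad/s:
zero (1 + j291·0.05) = 1 + j14.55 → |·| ≈ 14.584, ∠ ≈ 86.07°
pole (1 + j291·0.0125) = 1 + j3.6375 → |·| ≈ 3.7725, ∠ ≈ 74.63°
|H| = 125 · 14.584 / (3.7725) ≈ 483.23
Gain = 20 log₁₀(483.23) ≈ 53.68 dB
∠H = (86.07°) − (74.63°) = 11.44°

53.7 dB, 11.4°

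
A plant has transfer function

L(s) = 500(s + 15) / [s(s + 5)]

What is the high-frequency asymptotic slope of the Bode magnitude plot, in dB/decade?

Each pole contributes −20 dB/decade at high frequency; each zero contributes +20 dB/decade.
Net: 1 zero(s) − 2 pole(s) → -20 dB/decade.

-20 dB/decade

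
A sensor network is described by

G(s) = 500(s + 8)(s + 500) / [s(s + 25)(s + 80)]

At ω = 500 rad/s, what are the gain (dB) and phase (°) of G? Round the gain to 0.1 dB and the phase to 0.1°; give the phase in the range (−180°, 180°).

2.9 dB, -124.0°

At s = jω = j500:
zero (s+8): 8 + j500 → |·| = √(8²+500²) = √250064 ≈ 500.06, ∠ = arctan(500/8) ≈ 89.08°
zero (s+500): 500 + j500 → |·| = √(500²+500²) = √500000 ≈ 707.11, ∠ = arctan(500/500) ≈ 45.00°
pole (s+25): 25 + j500 → |·| = √(25²+500²) = √250625 ≈ 500.62, ∠ = arctan(500/25) ≈ 87.14°
pole (s+80): 80 + j500 → |·| = √(80²+500²) = √256400 ≈ 506.36, ∠ = arctan(500/80) ≈ 80.91°
pole at origin: |s| = 500, ∠ = 90.00° (in denominator)
|G| = 500 · 3.536e+05 / 1.2675e+08 ≈ 1.3949
Gain = 20 log₁₀(1.3949) ≈ 2.89 dB
∠G = 134.08° − 258.05° = -123.97°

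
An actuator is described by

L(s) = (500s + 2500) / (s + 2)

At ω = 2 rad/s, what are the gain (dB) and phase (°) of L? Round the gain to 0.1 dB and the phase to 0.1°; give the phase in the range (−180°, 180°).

Substitute s = j2:
Numerator: 500(j2) + 2500 = 2500 + j1000
Denominator: (j2) + 2 = 2 + j2
|N| = √(2500² + 1000²) ≈ 2692.6, ∠N ≈ 21.80°
|D| = √(2² + 2²) ≈ 2.8284, ∠D ≈ 45.00°
|L| = 2692.6 / 2.8284 ≈ 951.99
Gain = 20 log₁₀(951.99) ≈ 59.57 dB
∠L = 21.80° − 45.00° = -23.20°

59.6 dB, -23.2°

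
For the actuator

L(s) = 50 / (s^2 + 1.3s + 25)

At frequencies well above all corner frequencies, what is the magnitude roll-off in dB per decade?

Each pole contributes −20 dB/decade at high frequency; each zero contributes +20 dB/decade.
Net: 0 zero(s) − 2 pole(s) → -40 dB/decade.

-40 dB/decade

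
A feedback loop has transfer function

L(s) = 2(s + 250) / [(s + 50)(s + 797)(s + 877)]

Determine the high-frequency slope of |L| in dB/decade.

-40 dB/decade

Each pole contributes −20 dB/decade at high frequency; each zero contributes +20 dB/decade.
Net: 1 zero(s) − 3 pole(s) → -40 dB/decade.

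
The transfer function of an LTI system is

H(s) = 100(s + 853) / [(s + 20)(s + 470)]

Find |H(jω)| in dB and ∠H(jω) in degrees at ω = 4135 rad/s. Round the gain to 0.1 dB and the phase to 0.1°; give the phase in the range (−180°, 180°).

-32.2 dB, -94.9°

At s = jω = j4135:
zero (s+853): 853 + j4135 → |·| = √(853²+4135²) = √17825834 ≈ 4222.1, ∠ = arctan(4135/853) ≈ 78.34°
pole (s+20): 20 + j4135 → |·| = √(20²+4135²) = √17098625 ≈ 4135, ∠ = arctan(4135/20) ≈ 89.72°
pole (s+470): 470 + j4135 → |·| = √(470²+4135²) = √17319125 ≈ 4161.6, ∠ = arctan(4135/470) ≈ 83.52°
|H| = 100 · 4222.1 / 1.7208e+07 ≈ 0.024536
Gain = 20 log₁₀(0.024536) ≈ -32.20 dB
∠H = 78.34° − 173.24° = -94.90°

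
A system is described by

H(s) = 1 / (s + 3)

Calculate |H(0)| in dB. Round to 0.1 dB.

-9.5 dB

H(0) = 1 / 3 ≈ 0.33333
20 log₁₀(0.33333) ≈ -9.54 dB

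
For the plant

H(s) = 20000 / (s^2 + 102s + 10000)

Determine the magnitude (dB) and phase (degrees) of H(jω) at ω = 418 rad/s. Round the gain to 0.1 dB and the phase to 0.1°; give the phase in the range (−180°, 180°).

At s = jω = j418:
quadratic: (j418)² + 102·j418 + 10000 = -164724 + j42636 → |·| ≈ 1.7015e+05, ∠ ≈ 165.49°
|H| = 20000 / 1.7015e+05 ≈ 0.11754
Gain = 20 log₁₀(0.11754) ≈ -18.60 dB
∠H = 0.00° − 165.49° = -165.49°

-18.6 dB, -165.5°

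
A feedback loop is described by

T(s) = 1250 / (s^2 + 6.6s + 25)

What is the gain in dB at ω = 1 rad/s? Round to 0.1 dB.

34.0 dB

At s = jω = j1:
quadratic: (j1)² + 6.6·j1 + 25 = 24 + j6.6 → |·| ≈ 24.891, ∠ ≈ 15.38°
|T| = 1250 / 24.891 ≈ 50.219
Gain = 20 log₁₀(50.219) ≈ 34.02 dB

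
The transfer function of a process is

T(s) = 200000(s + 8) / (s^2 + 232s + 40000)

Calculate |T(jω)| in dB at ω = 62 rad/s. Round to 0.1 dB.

At s = jω = j62:
zero (s+8): 8 + j62 → |·| = √(8²+62²) = √3908 ≈ 62.514, ∠ = arctan(62/8) ≈ 82.65°
quadratic: (j62)² + 232·j62 + 40000 = 36156 + j14384 → |·| ≈ 38912, ∠ ≈ 21.69°
|T| = 200000 · 62.514 / 38912 ≈ 321.31
Gain = 20 log₁₀(321.31) ≈ 50.14 dB

50.1 dB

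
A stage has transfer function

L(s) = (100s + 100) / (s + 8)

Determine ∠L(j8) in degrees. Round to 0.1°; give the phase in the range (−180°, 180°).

Substitute s = j8:
Numerator: 100(j8) + 100 = 100 + j800
Denominator: (j8) + 8 = 8 + j8
|N| = √(100² + 800²) ≈ 806.23, ∠N ≈ 82.87°
|D| = √(8² + 8²) ≈ 11.314, ∠D ≈ 45.00°
∠L = 82.87° − 45.00° = 37.87°

37.9°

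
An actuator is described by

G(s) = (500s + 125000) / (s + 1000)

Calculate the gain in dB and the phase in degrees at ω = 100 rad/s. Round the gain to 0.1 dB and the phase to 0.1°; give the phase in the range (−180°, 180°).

Substitute s = j100:
Numerator: 500(j100) + 125000 = 125000 + j50000
Denominator: (j100) + 1000 = 1000 + j100
|N| = √(125000² + 50000²) ≈ 1.3463e+05, ∠N ≈ 21.80°
|D| = √(1000² + 100²) ≈ 1005, ∠D ≈ 5.71°
|G| = 1.3463e+05 / 1005 ≈ 133.96
Gain = 20 log₁₀(133.96) ≈ 42.54 dB
∠G = 21.80° − 5.71° = 16.09°

42.5 dB, 16.1°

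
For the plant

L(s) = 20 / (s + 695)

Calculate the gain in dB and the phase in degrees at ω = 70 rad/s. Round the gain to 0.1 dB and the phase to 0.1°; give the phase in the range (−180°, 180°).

-30.9 dB, -5.8°

Substitute s = j70:
Numerator: 20 = 20 + j0
Denominator: (j70) + 695 = 695 + j70
|N| = √(20² + 0²) ≈ 20, ∠N ≈ 0.00°
|D| = √(695² + 70²) ≈ 698.52, ∠D ≈ 5.75°
|L| = 20 / 698.52 ≈ 0.028632
Gain = 20 log₁₀(0.028632) ≈ -30.86 dB
∠L = 0.00° − 5.75° = -5.75°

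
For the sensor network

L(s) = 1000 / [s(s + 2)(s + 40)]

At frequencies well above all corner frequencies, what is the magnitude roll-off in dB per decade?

-60 dB/decade

Each pole contributes −20 dB/decade at high frequency; each zero contributes +20 dB/decade.
Net: 0 zero(s) − 3 pole(s) → -60 dB/decade.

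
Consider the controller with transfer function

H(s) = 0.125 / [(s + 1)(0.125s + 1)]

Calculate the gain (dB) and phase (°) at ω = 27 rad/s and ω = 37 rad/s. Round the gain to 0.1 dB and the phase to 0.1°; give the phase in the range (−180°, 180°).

At ω = 27 rad/s:
pole (1 + j27·1) = 1 + j27 → |·| ≈ 27.019, ∠ ≈ 87.88°
pole (1 + j27·0.125) = 1 + j3.375 → |·| ≈ 3.52, ∠ ≈ 73.50°
|H| = 0.125 · 1 / (27.019 · 3.52) ≈ 0.0013143
Gain = 20 log₁₀(0.0013143) ≈ -57.63 dB
∠H = (0°) − (87.88° + 73.50°) = -161.38°

At ω = 37 rad/s:
pole (1 + j37·1) = 1 + j37 → |·| ≈ 37.014, ∠ ≈ 88.45°
pole (1 + j37·0.125) = 1 + j4.625 → |·| ≈ 4.7319, ∠ ≈ 77.80°
|H| = 0.125 · 1 / (37.014 · 4.7319) ≈ 0.00071369
Gain = 20 log₁₀(0.00071369) ≈ -62.93 dB
∠H = (0°) − (88.45° + 77.80°) = -166.25°

ω = 27: -57.6 dB, -161.4°; ω = 37: -62.9 dB, -166.3°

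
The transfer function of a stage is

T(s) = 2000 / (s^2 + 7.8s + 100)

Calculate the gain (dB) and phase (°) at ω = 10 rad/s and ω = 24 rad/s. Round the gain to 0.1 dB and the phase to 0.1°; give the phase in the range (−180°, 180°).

At s = jω = j10:
quadratic: (j10)² + 7.8·j10 + 100 = 0 + j78 → |·| ≈ 78, ∠ ≈ 90.00°
|T| = 2000 / 78 ≈ 25.641
Gain = 20 log₁₀(25.641) ≈ 28.18 dB
∠T = 0.00° − 90.00° = -90.00°

At s = jω = j24:
quadratic: (j24)² + 7.8·j24 + 100 = -476 + j187.2 → |·| ≈ 511.49, ∠ ≈ 158.53°
|T| = 2000 / 511.49 ≈ 3.9101
Gain = 20 log₁₀(3.9101) ≈ 11.84 dB
∠T = 0.00° − 158.53° = -158.53°

ω = 10: 28.2 dB, -90.0°; ω = 24: 11.8 dB, -158.5°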